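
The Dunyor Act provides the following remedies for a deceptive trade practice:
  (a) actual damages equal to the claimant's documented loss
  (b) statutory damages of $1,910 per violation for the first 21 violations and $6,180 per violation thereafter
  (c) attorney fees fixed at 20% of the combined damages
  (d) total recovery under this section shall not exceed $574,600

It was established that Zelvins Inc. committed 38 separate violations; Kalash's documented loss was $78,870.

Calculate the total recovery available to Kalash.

First 21 violations: 21 × $1,910 = $40,110
Remaining violations: (38 − 21) × $6,180 = $105,060
Statutory damages: $40,110 + $105,060 = $145,170
Combined damages: $78,870 + $145,170 = $224,040
Attorney fees: 20% of $224,040 = $44,808
Total before cap: $224,040 + $44,808 = $268,848
Cap at $574,600: $268,848 is within the cap, no reduction.

Total recovery: $268,848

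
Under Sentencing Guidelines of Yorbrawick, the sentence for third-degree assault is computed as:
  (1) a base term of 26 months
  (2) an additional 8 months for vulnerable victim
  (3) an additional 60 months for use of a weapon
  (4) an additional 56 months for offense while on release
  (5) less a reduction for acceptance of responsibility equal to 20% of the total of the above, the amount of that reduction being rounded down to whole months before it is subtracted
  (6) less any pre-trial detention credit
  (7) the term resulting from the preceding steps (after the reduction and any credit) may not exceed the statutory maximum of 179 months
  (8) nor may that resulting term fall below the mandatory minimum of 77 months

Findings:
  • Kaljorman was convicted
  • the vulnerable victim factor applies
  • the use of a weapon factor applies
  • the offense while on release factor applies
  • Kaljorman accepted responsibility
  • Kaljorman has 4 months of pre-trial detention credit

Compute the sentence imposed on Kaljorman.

Vulnerable victim enhancement: +8 months
Use of a weapon enhancement: +60 months
Offense while on release enhancement: +56 months
Adjusted term: 26 months + 8 months + 60 months + 56 months = 150 months
Acceptance of responsibility reduction: 20% of 150 months = 30 months (rounded down)
After reduction: 150 − 30 = 120 months
Less pre-trial detention credit: 120 months − 4 months = 116 months
Cap at 179 months: 116 months is within the cap, no reduction.
Minimum 77 months: 116 months meets the minimum, no increase.

116 months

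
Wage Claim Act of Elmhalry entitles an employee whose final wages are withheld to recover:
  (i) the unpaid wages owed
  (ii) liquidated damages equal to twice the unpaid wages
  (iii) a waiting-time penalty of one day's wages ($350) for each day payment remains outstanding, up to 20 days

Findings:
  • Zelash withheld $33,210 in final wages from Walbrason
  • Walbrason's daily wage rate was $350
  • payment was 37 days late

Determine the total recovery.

Doubled: 2 × $33,210 = $66,420
Penalty days: min(37, 20) = 20
Waiting-time penalty: 20 × $350 = $7,000
Total award: $33,210 + $66,420 + $7,000 = $106,630

$106,630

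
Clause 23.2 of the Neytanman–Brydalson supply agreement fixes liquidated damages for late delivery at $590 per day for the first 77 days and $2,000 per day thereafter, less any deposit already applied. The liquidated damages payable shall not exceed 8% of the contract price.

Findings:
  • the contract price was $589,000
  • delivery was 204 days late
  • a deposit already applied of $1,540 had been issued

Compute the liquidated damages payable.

$47,120

First 77 days: 77 × $590 = $45,430
Remaining days: (204 − 77) × $2,000 = $254,000
Accrued per-day damages: $45,430 + $254,000 = $299,430
Less deposit already applied: $299,430 − $1,540 = $297,890
Cap: 8% of $589,000 = $47,120
Cap at $47,120: $297,890 exceeds the cap → $47,120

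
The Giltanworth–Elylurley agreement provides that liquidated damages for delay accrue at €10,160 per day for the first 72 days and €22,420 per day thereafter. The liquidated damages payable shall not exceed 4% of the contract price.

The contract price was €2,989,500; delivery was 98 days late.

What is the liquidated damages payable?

Liquidated damages: €119,580

First 72 days: 72 × €10,160 = €731,520
Remaining days: (98 − 72) × €22,420 = €582,920
Accrued per-day damages: €731,520 + €582,920 = €1,314,440
Cap: 4% of €2,989,500 = €119,580
Cap at €119,580: €1,314,440 exceeds the cap → €119,580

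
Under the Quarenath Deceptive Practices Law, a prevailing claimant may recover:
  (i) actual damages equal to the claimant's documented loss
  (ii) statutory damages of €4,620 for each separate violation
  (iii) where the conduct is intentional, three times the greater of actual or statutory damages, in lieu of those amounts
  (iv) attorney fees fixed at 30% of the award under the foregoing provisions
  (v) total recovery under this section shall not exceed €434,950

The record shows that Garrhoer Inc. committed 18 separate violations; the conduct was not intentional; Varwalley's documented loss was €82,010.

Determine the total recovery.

Statutory damages: 18 × €4,620 = €83,160
Conduct not intentional: the in-lieu enhancement does not apply.
Actual plus statutory damages: €82,010 + €83,160 = €165,170
Attorney fees: 30% of €165,170 = €49,551
Total before cap: €165,170 + €49,551 = €214,721
Cap at €434,950: €214,721 is within the cap, no reduction.

€214,721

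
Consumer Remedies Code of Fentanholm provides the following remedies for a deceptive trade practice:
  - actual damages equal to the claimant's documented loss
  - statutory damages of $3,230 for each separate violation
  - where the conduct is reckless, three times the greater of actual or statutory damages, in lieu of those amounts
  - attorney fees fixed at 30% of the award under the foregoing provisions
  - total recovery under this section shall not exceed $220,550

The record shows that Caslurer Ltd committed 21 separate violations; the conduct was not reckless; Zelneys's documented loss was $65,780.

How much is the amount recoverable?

Total recovery: $173,693

Statutory damages: 21 × $3,230 = $67,830
Conduct not reckless: the in-lieu enhancement does not apply.
Actual plus statutory damages: $65,780 + $67,830 = $133,610
Attorney fees: 30% of $133,610 = $40,083
Total before cap: $133,610 + $40,083 = $173,693
Cap at $220,550: $173,693 is within the cap, no reduction.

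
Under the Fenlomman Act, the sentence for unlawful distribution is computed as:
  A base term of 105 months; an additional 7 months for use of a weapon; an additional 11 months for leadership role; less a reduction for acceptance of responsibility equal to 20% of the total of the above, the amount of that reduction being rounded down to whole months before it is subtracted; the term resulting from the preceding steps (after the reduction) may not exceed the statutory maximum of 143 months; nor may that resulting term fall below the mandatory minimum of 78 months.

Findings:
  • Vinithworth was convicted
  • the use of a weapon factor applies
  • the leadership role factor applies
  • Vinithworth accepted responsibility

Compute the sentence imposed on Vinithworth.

Use of a weapon enhancement: +7 months
Leadership role enhancement: +11 months
Adjusted term: 105 months + 7 months + 11 months = 123 months
Acceptance of responsibility reduction: 20% of 123 months = 24 months (rounded down)
After reduction: 123 − 24 = 99 months
Cap at 143 months: 99 months is within the cap, no reduction.
Minimum 78 months: 99 months meets the minimum, no increase.

99 months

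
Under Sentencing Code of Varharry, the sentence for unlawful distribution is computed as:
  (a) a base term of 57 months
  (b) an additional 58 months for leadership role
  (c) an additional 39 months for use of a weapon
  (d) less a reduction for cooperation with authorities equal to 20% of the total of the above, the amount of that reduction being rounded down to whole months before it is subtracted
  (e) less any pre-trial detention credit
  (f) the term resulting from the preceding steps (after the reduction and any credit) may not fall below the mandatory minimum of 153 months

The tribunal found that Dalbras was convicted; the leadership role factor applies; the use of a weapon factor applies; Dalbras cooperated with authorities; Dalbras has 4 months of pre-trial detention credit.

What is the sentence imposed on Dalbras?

153 months

Leadership role enhancement: +58 months
Use of a weapon enhancement: +39 months
Adjusted term: 57 months + 58 months + 39 months = 154 months
Cooperation with authorities reduction: 20% of 154 months = 30 months (rounded down)
After reduction: 154 − 30 = 124 months
Less pre-trial detention credit: 124 months − 4 months = 120 months
Minimum 153 months: 120 months is below the minimum → 153 months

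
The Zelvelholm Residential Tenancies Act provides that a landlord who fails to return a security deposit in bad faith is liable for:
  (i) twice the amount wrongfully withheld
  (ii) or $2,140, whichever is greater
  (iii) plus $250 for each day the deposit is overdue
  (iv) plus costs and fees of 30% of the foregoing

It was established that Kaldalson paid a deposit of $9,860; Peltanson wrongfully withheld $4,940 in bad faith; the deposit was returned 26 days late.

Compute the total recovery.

$21,294

Doubled: 2 × $4,940 = $9,880
Minimum $2,140: $9,880 meets the minimum, no increase.
Late-return penalty: 26 × $250 = $6,500
Damages plus late penalty: $9,880 + $6,500 = $16,380
Costs and fees: 30% of $16,380 = $4,914
Total recovery: $16,380 + $4,914 = $21,294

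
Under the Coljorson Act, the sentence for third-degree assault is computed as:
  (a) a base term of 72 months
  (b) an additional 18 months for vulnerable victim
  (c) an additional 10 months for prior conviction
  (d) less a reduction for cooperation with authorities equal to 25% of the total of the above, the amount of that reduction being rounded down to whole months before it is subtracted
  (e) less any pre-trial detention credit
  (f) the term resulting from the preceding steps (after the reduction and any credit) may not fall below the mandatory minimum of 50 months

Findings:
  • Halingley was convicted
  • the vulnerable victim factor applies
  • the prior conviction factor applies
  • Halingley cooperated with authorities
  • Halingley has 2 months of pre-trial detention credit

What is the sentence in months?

Vulnerable victim enhancement: +18 months
Prior conviction enhancement: +10 months
Adjusted term: 72 months + 18 months + 10 months = 100 months
Cooperation with authorities reduction: 25% of 100 months = 25 months (rounded down)
After reduction: 100 − 25 = 75 months
Less pre-trial detention credit: 75 months − 2 months = 73 months
Minimum 50 months: 73 months meets the minimum, no increase.

73 months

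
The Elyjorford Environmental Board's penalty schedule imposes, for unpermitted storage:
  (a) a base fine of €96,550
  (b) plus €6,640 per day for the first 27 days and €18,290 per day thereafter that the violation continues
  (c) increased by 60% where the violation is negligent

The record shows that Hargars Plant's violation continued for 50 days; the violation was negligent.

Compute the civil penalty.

€1,114,400

First 27 days: 27 × €6,640 = €179,280
Remaining days: (50 − 27) × €18,290 = €420,670
Per-day component: €179,280 + €420,670 = €599,950
Base plus per-day: €96,550 + €599,950 = €696,500
Enhancement: 60% of €696,500 = €417,900
Enhanced fine: €696,500 + €417,900 = €1,114,400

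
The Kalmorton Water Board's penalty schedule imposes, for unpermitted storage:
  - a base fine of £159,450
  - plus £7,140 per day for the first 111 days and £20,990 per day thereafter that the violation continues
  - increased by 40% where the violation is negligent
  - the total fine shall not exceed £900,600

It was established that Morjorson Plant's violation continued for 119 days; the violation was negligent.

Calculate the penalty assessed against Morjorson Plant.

First 111 days: 111 × £7,140 = £792,540
Remaining days: (119 − 111) × £20,990 = £167,920
Per-day component: £792,540 + £167,920 = £960,460
Base plus per-day: £159,450 + £960,460 = £1,119,910
Enhancement: 40% of £1,119,910 = £447,964
Enhanced fine: £1,119,910 + £447,964 = £1,567,874
Cap at £900,600: £1,567,874 exceeds the cap → £900,600

£900,600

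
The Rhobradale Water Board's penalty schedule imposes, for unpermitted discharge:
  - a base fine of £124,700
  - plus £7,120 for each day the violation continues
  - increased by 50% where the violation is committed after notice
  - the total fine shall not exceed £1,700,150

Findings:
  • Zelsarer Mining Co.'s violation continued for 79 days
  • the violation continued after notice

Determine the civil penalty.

£1,030,770

Per-day component: 79 × £7,120 = £562,480
Base plus per-day: £124,700 + £562,480 = £687,180
Enhancement: 50% of £687,180 = £343,590
Enhanced fine: £687,180 + £343,590 = £1,030,770
Cap at £1,700,150: £1,030,770 is within the cap, no reduction.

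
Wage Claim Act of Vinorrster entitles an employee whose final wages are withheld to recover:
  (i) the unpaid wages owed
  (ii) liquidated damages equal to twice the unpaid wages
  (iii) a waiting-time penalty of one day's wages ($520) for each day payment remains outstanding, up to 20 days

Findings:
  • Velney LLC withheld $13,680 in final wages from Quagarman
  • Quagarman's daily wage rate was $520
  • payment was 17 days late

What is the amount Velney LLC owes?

Doubled: 2 × $13,680 = $27,360
Penalty days: min(17, 20) = 17
Waiting-time penalty: 17 × $520 = $8,840
Total award: $13,680 + $27,360 + $8,840 = $49,880

$49,880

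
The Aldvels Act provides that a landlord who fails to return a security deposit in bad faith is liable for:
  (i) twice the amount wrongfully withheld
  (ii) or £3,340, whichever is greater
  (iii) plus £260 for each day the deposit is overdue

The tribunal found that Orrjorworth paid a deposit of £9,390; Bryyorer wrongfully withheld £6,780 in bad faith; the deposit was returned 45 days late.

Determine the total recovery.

£25,260

Doubled: 2 × £6,780 = £13,560
Minimum £3,340: £13,560 meets the minimum, no increase.
Late-return penalty: 45 × £260 = £11,700
Damages plus late penalty: £13,560 + £11,700 = £25,260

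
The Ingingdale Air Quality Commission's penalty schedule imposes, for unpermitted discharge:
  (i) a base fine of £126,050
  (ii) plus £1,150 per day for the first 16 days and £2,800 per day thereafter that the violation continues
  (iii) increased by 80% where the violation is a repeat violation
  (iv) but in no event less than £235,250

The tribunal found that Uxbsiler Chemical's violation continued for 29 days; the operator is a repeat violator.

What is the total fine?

First 16 days: 16 × £1,150 = £18,400
Remaining days: (29 − 16) × £2,800 = £36,400
Per-day component: £18,400 + £36,400 = £54,800
Base plus per-day: £126,050 + £54,800 = £180,850
Enhancement: 80% of £180,850 = £144,680
Enhanced fine: £180,850 + £144,680 = £325,530
Minimum £235,250: £325,530 meets the minimum, no increase.

Civil penalty: £325,530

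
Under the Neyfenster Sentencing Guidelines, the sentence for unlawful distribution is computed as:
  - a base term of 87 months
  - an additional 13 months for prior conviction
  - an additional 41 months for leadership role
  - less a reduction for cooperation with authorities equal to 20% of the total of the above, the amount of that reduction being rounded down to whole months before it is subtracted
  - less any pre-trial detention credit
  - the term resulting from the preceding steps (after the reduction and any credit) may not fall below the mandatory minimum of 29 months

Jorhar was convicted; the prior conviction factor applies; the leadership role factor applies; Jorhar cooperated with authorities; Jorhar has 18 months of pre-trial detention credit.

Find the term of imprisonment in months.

95 months

Prior conviction enhancement: +13 months
Leadership role enhancement: +41 months
Adjusted term: 87 months + 13 months + 41 months = 141 months
Cooperation with authorities reduction: 20% of 141 months = 28 months (rounded down)
After reduction: 141 − 28 = 113 months
Less pre-trial detention credit: 113 months − 18 months = 95 months
Minimum 29 months: 95 months meets the minimum, no increase.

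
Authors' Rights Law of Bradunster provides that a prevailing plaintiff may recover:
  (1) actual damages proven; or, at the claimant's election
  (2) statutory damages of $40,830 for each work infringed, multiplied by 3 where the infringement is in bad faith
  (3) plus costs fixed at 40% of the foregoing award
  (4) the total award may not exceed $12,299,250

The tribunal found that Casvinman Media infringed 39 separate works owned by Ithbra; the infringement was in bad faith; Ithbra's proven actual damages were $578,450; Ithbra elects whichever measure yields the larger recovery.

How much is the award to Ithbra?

Statutory damages: 39 × $40,830 = $1,592,370
Trebled: 3 × $1,592,370 = $4,777,110
Greater of actual damages ($578,450) or enhanced statutory damages ($4,777,110): $4,777,110
Costs: 40% of $4,777,110 = $1,910,844
Award plus costs: $4,777,110 + $1,910,844 = $6,687,954
Cap at $12,299,250: $6,687,954 is within the cap, no reduction.

Award: $6,687,954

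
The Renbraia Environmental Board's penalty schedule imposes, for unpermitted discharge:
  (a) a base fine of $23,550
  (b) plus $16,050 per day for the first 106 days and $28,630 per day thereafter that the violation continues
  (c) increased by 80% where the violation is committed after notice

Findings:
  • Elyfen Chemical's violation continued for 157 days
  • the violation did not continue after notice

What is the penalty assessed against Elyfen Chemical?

$3,184,980

First 106 days: 106 × $16,050 = $1,701,300
Remaining days: (157 − 106) × $28,630 = $1,460,130
Per-day component: $1,701,300 + $1,460,130 = $3,161,430
Base plus per-day: $23,550 + $3,161,430 = $3,184,980
The violation did not continue after notice: no 80% increase.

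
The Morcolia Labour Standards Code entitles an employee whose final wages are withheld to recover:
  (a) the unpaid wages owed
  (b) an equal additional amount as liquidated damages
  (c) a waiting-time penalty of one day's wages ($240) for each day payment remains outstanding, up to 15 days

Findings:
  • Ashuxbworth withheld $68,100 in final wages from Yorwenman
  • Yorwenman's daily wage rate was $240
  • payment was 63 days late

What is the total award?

Liquidated damages (equal amount): $68,100
Penalty days: min(63, 15) = 15
Waiting-time penalty: 15 × $240 = $3,600
Total award: $68,100 + $68,100 + $3,600 = $139,800

$139,800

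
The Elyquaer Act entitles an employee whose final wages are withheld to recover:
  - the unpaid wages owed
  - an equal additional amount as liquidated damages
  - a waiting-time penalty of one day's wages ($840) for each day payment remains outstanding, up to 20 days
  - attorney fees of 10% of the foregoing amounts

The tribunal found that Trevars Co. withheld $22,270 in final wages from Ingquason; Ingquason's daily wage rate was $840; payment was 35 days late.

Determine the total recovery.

Total award: $67,474

Liquidated damages (equal amount): $22,270
Penalty days: min(35, 20) = 20
Waiting-time penalty: 20 × $840 = $16,800
Subtotal: $22,270 + $22,270 + $16,800 = $61,340
Attorney fees: 10% of $61,340 = $6,134
Total award: $61,340 + $6,134 = $67,474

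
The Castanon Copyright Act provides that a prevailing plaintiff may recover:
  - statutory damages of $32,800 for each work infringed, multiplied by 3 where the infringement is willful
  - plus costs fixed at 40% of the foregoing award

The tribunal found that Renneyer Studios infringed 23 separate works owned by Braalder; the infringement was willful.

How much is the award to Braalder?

Statutory damages: 23 × $32,800 = $754,400
Trebled: 3 × $754,400 = $2,263,200
Costs: 40% of $2,263,200 = $905,280
Award plus costs: $2,263,200 + $905,280 = $3,168,480

$3,168,480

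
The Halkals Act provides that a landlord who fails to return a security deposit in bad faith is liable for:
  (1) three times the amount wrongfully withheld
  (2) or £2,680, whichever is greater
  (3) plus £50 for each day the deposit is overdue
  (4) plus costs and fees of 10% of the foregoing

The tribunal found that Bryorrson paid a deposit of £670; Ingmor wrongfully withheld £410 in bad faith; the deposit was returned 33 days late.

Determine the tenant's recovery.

Trebled: 3 × £410 = £1,230
Minimum £2,680: £1,230 is below the minimum → £2,680
Late-return penalty: 33 × £50 = £1,650
Damages plus late penalty: £2,680 + £1,650 = £4,330
Costs and fees: 10% of £4,330 = £433
Total recovery: £4,330 + £433 = £4,763

£4,763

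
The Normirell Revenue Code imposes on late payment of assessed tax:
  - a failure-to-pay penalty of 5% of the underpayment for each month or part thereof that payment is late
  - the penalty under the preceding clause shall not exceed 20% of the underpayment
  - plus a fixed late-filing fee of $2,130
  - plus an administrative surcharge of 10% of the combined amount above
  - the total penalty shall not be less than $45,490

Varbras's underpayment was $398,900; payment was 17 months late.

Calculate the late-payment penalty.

$90,101

Accrued rate: 5% × 17 = 85%, capped at 20% → 20%
Failure-to-pay penalty: 20% of $398,900 = $79,780
Penalty before surcharge: $79,780 + $2,130 = $81,910
Administrative surcharge: 10% of $81,910 = $8,191
Total penalty: $81,910 + $8,191 = $90,101
Minimum $45,490: $90,101 meets the minimum, no increase.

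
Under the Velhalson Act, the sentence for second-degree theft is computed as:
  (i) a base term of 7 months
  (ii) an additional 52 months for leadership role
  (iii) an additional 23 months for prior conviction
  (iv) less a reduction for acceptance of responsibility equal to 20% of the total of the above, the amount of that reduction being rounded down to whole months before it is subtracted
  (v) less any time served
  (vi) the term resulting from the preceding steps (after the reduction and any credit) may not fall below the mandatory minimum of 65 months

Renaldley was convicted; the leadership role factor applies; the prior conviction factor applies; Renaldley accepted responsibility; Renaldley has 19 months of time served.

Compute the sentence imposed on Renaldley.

Leadership role enhancement: +52 months
Prior conviction enhancement: +23 months
Adjusted term: 7 months + 52 months + 23 months = 82 months
Acceptance of responsibility reduction: 20% of 82 months = 16 months (rounded down)
After reduction: 82 − 16 = 66 months
Less time served: 66 months − 19 months = 47 months
Minimum 65 months: 47 months is below the minimum → 65 months

65 months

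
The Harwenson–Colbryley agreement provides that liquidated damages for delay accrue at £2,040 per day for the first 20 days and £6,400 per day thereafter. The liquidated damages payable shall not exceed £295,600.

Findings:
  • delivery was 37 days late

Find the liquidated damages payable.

First 20 days: 20 × £2,040 = £40,800
Remaining days: (37 − 20) × £6,400 = £108,800
Accrued per-day damages: £40,800 + £108,800 = £149,600
Cap at £295,600: £149,600 is within the cap, no reduction.

£149,600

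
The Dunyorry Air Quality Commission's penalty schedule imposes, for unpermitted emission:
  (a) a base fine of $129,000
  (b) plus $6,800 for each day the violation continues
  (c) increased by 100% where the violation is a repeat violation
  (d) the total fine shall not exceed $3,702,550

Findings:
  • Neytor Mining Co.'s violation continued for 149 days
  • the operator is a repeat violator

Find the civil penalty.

Per-day component: 149 × $6,800 = $1,013,200
Base plus per-day: $129,000 + $1,013,200 = $1,142,200
Enhancement: 100% of $1,142,200 = $1,142,200
Enhanced fine: $1,142,200 + $1,142,200 = $2,284,400
Cap at $3,702,550: $2,284,400 is within the cap, no reduction.

$2,284,400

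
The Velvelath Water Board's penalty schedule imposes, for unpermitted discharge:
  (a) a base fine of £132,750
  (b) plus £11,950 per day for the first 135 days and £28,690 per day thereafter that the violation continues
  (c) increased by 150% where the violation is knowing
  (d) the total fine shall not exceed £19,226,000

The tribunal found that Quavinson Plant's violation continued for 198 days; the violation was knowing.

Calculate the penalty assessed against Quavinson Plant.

£8,883,675

First 135 days: 135 × £11,950 = £1,613,250
Remaining days: (198 − 135) × £28,690 = £1,807,470
Per-day component: £1,613,250 + £1,807,470 = £3,420,720
Base plus per-day: £132,750 + £3,420,720 = £3,553,470
Enhancement: 150% of £3,553,470 = £5,330,205
Enhanced fine: £3,553,470 + £5,330,205 = £8,883,675
Cap at £19,226,000: £8,883,675 is within the cap, no reduction.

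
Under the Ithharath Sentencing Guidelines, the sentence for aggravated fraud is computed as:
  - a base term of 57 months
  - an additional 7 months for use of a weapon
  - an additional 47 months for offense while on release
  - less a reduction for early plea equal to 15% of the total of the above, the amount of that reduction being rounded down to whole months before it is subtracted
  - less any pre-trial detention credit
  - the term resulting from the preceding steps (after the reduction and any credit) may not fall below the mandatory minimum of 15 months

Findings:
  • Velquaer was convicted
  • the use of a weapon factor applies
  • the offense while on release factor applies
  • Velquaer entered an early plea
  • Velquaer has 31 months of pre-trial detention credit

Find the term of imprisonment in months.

Use of a weapon enhancement: +7 months
Offense while on release enhancement: +47 months
Adjusted term: 57 months + 7 months + 47 months = 111 months
Early plea reduction: 15% of 111 months = 16 months (rounded down)
After reduction: 111 − 16 = 95 months
Less pre-trial detention credit: 95 months − 31 months = 64 months
Minimum 15 months: 64 months meets the minimum, no increase.

64 months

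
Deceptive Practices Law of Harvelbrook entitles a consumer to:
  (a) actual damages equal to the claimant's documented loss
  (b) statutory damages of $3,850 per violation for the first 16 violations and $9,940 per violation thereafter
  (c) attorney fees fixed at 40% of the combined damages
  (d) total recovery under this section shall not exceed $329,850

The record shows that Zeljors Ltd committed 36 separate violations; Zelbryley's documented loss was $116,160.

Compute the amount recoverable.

$329,850

First 16 violations: 16 × $3,850 = $61,600
Remaining violations: (36 − 16) × $9,940 = $198,800
Statutory damages: $61,600 + $198,800 = $260,400
Combined damages: $116,160 + $260,400 = $376,560
Attorney fees: 40% of $376,560 = $150,624
Total before cap: $376,560 + $150,624 = $527,184
Cap at $329,850: $527,184 exceeds the cap → $329,850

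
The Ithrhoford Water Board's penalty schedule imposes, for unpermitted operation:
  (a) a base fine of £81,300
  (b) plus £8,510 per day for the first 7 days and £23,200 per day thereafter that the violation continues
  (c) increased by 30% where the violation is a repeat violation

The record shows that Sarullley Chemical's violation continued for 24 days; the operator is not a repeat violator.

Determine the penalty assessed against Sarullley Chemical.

£535,270

First 7 days: 7 × £8,510 = £59,570
Remaining days: (24 − 7) × £23,200 = £394,400
Per-day component: £59,570 + £394,400 = £453,970
Base plus per-day: £81,300 + £453,970 = £535,270
The operator is not a repeat violator: no 30% increase.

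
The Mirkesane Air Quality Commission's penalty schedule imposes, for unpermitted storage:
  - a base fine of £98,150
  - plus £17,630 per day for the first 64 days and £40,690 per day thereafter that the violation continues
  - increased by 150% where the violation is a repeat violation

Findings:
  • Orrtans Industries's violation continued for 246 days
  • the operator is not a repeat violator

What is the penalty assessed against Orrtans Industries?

£8,632,050

First 64 days: 64 × £17,630 = £1,128,320
Remaining days: (246 − 64) × £40,690 = £7,405,580
Per-day component: £1,128,320 + £7,405,580 = £8,533,900
Base plus per-day: £98,150 + £8,533,900 = £8,632,050
The operator is not a repeat violator: no 150% increase.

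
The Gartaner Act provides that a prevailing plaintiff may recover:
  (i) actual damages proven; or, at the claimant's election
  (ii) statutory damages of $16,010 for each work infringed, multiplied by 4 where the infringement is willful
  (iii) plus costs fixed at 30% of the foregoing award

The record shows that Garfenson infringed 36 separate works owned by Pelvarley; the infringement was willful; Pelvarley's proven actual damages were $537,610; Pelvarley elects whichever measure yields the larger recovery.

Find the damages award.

$2,997,072

Statutory damages: 36 × $16,010 = $576,360
Multiplied by 4: 4 × $576,360 = $2,305,440
Greater of actual damages ($537,610) or enhanced statutory damages ($2,305,440): $2,305,440
Costs: 30% of $2,305,440 = $691,632
Award plus costs: $2,305,440 + $691,632 = $2,997,072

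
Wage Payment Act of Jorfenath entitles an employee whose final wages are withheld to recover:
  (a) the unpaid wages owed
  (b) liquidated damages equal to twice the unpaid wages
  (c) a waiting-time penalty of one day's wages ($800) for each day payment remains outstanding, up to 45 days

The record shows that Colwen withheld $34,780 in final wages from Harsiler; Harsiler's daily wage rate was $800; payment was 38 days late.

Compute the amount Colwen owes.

Doubled: 2 × $34,780 = $69,560
Penalty days: min(38, 45) = 38
Waiting-time penalty: 38 × $800 = $30,400
Total award: $34,780 + $69,560 + $30,400 = $134,740

$134,740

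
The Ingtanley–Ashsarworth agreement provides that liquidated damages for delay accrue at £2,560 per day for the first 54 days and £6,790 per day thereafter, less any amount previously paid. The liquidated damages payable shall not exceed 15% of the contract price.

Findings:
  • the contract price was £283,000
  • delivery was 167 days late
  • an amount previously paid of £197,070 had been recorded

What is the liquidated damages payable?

First 54 days: 54 × £2,560 = £138,240
Remaining days: (167 − 54) × £6,790 = £767,270
Accrued per-day damages: £138,240 + £767,270 = £905,510
Less amount previously paid: £905,510 − £197,070 = £708,440
Cap: 15% of £283,000 = £42,450
Cap at £42,450: £708,440 exceeds the cap → £42,450

£42,450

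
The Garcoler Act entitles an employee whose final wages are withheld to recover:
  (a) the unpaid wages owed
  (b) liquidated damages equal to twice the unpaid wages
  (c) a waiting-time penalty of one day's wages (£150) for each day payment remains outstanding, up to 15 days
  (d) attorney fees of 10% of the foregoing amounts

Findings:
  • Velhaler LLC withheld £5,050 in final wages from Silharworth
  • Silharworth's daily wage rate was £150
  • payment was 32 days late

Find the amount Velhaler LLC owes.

Doubled: 2 × £5,050 = £10,100
Penalty days: min(32, 15) = 15
Waiting-time penalty: 15 × £150 = £2,250
Subtotal: £5,050 + £10,100 + £2,250 = £17,400
Attorney fees: 10% of £17,400 = £1,740
Total award: £17,400 + £1,740 = £19,140

£19,140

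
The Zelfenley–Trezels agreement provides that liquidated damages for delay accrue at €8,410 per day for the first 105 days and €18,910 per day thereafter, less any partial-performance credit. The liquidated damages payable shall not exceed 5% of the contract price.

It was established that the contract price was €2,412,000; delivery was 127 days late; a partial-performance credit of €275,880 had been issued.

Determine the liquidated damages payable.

Liquidated damages: €120,600

First 105 days: 105 × €8,410 = €883,050
Remaining days: (127 − 105) × €18,910 = €416,020
Accrued per-day damages: €883,050 + €416,020 = €1,299,070
Less partial-performance credit: €1,299,070 − €275,880 = €1,023,190
Cap: 5% of €2,412,000 = €120,600
Cap at €120,600: €1,023,190 exceeds the cap → €120,600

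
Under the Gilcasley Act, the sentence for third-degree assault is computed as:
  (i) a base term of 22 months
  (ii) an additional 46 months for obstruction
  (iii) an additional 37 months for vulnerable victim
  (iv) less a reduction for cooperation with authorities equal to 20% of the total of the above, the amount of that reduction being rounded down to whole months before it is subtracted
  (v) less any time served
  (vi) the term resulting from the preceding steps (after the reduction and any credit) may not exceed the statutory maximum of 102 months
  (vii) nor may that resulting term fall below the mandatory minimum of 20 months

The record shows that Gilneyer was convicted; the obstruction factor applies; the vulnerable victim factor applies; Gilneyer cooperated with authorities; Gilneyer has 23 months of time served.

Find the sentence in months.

61 months

Obstruction enhancement: +46 months
Vulnerable victim enhancement: +37 months
Adjusted term: 22 months + 46 months + 37 months = 105 months
Cooperation with authorities reduction: 20% of 105 months = 21 months (rounded down)
After reduction: 105 − 21 = 84 months
Less time served: 84 months − 23 months = 61 months
Cap at 102 months: 61 months is within the cap, no reduction.
Minimum 20 months: 61 months meets the minimum, no increase.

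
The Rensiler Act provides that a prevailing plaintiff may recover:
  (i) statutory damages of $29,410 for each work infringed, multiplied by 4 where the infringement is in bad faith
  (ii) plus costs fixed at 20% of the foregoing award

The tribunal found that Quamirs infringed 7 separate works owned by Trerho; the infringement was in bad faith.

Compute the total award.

$988,176

Statutory damages: 7 × $29,410 = $205,870
Multiplied by 4: 4 × $205,870 = $823,480
Costs: 20% of $823,480 = $164,696
Award plus costs: $823,480 + $164,696 = $988,176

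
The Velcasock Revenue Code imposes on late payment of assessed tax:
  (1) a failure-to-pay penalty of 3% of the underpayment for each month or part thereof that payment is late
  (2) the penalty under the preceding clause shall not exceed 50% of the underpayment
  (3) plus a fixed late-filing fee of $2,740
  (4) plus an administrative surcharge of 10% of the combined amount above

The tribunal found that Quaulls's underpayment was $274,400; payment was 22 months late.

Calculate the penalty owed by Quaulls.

$153,934

Accrued rate: 3% × 22 = 66%, capped at 50% → 50%
Failure-to-pay penalty: 50% of $274,400 = $137,200
Penalty before surcharge: $137,200 + $2,740 = $139,940
Administrative surcharge: 10% of $139,940 = $13,994
Total penalty: $139,940 + $13,994 = $153,934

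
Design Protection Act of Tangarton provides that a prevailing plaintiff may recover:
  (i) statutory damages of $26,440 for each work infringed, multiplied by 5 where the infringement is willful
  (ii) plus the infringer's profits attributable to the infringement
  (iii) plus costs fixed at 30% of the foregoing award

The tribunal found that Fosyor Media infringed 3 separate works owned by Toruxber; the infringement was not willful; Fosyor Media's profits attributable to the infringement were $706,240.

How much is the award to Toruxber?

$1,021,228

Statutory damages: 3 × $26,440 = $79,320
Infringement not willful: no ×5 enhancement.
Combined award: $79,320 + $706,240 = $785,560
Costs: 30% of $785,560 = $235,668
Award plus costs: $785,560 + $235,668 = $1,021,228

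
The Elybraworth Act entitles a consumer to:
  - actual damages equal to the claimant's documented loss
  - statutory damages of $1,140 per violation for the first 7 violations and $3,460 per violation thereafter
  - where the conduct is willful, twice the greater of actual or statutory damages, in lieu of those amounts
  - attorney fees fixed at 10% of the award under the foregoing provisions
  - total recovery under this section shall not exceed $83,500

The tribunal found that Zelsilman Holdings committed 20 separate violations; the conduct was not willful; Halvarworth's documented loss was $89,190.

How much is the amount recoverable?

$83,500

First 7 violations: 7 × $1,140 = $7,980
Remaining violations: (20 − 7) × $3,460 = $44,980
Statutory damages: $7,980 + $44,980 = $52,960
Conduct not willful: the in-lieu enhancement does not apply.
Actual plus statutory damages: $89,190 + $52,960 = $142,150
Attorney fees: 10% of $142,150 = $14,215
Total before cap: $142,150 + $14,215 = $156,365
Cap at $83,500: $156,365 exceeds the cap → $83,500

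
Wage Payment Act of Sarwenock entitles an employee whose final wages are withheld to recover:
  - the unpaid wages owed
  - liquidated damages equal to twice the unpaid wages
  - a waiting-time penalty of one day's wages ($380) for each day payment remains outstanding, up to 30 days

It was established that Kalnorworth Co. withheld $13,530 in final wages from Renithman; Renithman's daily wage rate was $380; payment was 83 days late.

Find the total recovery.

Doubled: 2 × $13,530 = $27,060
Penalty days: min(83, 30) = 30
Waiting-time penalty: 30 × $380 = $11,400
Total award: $13,530 + $27,060 + $11,400 = $51,990

$51,990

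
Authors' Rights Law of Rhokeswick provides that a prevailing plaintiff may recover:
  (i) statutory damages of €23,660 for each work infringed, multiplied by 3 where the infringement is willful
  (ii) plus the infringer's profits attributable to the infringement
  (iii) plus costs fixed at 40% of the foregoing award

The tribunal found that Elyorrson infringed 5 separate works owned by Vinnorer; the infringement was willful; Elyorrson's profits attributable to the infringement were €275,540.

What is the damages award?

Statutory damages: 5 × €23,660 = €118,300
Trebled: 3 × €118,300 = €354,900
Combined award: €354,900 + €275,540 = €630,440
Costs: 40% of €630,440 = €252,176
Award plus costs: €630,440 + €252,176 = €882,616

€882,616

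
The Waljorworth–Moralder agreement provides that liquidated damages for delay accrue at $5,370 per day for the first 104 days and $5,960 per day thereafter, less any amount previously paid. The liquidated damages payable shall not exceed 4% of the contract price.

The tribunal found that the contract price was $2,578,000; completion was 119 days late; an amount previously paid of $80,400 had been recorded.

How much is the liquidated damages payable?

First 104 days: 104 × $5,370 = $558,480
Remaining days: (119 − 104) × $5,960 = $89,400
Accrued per-day damages: $558,480 + $89,400 = $647,880
Less amount previously paid: $647,880 − $80,400 = $567,480
Cap: 4% of $2,578,000 = $103,120
Cap at $103,120: $567,480 exceeds the cap → $103,120

$103,120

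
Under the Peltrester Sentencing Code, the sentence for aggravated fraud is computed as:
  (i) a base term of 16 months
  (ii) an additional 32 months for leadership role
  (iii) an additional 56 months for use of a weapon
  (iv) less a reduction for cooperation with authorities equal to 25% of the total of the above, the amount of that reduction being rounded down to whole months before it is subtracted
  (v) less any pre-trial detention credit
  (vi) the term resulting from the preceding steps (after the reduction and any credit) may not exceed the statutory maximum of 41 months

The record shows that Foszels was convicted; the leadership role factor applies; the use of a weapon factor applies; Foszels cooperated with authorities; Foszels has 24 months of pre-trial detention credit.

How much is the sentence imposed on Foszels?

Leadership role enhancement: +32 months
Use of a weapon enhancement: +56 months
Adjusted term: 16 months + 32 months + 56 months = 104 months
Cooperation with authorities reduction: 25% of 104 months = 26 months (rounded down)
After reduction: 104 − 26 = 78 months
Less pre-trial detention credit: 78 months − 24 months = 54 months
Cap at 41 months: 54 months exceeds the cap → 41 months

41 months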